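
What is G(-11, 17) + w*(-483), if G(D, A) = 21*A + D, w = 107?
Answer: -51335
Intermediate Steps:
G(D, A) = D + 21*A
G(-11, 17) + w*(-483) = (-11 + 21*17) + 107*(-483) = (-11 + 357) - 51681 = 346 - 51681 = -51335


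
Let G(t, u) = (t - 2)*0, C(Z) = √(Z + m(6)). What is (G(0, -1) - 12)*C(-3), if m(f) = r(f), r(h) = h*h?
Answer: -12*√33 ≈ -68.935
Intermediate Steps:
r(h) = h²
m(f) = f²
C(Z) = √(36 + Z) (C(Z) = √(Z + 6²) = √(Z + 36) = √(36 + Z))
G(t, u) = 0 (G(t, u) = (-2 + t)*0 = 0)
(G(0, -1) - 12)*C(-3) = (0 - 12)*√(36 - 3) = -12*√33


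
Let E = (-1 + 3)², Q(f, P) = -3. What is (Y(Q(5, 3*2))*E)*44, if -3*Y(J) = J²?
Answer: -528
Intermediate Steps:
E = 4 (E = 2² = 4)
Y(J) = -J²/3
(Y(Q(5, 3*2))*E)*44 = (-⅓*(-3)²*4)*44 = (-⅓*9*4)*44 = -3*4*44 = -12*44 = -528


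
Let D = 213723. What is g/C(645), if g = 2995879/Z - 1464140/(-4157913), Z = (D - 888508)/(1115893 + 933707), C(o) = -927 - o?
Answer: 1276552753170221465/220527809643213 ≈ 5788.6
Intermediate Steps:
Z = -134957/409920 (Z = (213723 - 888508)/(1115893 + 933707) = -674785/2049600 = -674785*1/2049600 = -134957/409920 ≈ -0.32923)
g = -5106211012680885860/561139464741 (g = 2995879/(-134957/409920) - 1464140/(-4157913) = 2995879*(-409920/134957) - 1464140*(-1/4157913) = -1228070719680/134957 + 1464140/4157913 = -5106211012680885860/561139464741 ≈ -9.0997e+6)
g/C(645) = -5106211012680885860/(561139464741*(-927 - 1*645)) = -5106211012680885860/(561139464741*(-927 - 645)) = -5106211012680885860/561139464741/(-1572) = -5106211012680885860/561139464741*(-1/1572) = 1276552753170221465/220527809643213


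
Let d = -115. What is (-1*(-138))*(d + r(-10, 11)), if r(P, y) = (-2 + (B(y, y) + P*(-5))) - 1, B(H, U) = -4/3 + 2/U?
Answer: -104972/11 ≈ -9542.9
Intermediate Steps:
B(H, U) = -4/3 + 2/U (B(H, U) = -4*⅓ + 2/U = -4/3 + 2/U)
r(P, y) = -13/3 - 5*P + 2/y (r(P, y) = (-2 + ((-4/3 + 2/y) + P*(-5))) - 1 = (-2 + ((-4/3 + 2/y) - 5*P)) - 1 = (-2 + (-4/3 - 5*P + 2/y)) - 1 = (-10/3 - 5*P + 2/y) - 1 = -13/3 - 5*P + 2/y)
(-1*(-138))*(d + r(-10, 11)) = (-1*(-138))*(-115 + (-13/3 - 5*(-10) + 2/11)) = 138*(-115 + (-13/3 + 50 + 2*(1/11))) = 138*(-115 + (-13/3 + 50 + 2/11)) = 138*(-115 + 1513/33) = 138*(-2282/33) = -104972/11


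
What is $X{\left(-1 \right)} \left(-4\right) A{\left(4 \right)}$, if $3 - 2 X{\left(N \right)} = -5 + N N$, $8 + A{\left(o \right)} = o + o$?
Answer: $0$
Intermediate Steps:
$A{\left(o \right)} = -8 + 2 o$ ($A{\left(o \right)} = -8 + \left(o + o\right) = -8 + 2 o$)
$X{\left(N \right)} = 4 - \frac{N^{2}}{2}$ ($X{\left(N \right)} = \frac{3}{2} - \frac{-5 + N N}{2} = \frac{3}{2} - \frac{-5 + N^{2}}{2} = \frac{3}{2} - \left(- \frac{5}{2} + \frac{N^{2}}{2}\right) = 4 - \frac{N^{2}}{2}$)
$X{\left(-1 \right)} \left(-4\right) A{\left(4 \right)} = \left(4 - \frac{\left(-1\right)^{2}}{2}\right) \left(-4\right) \left(-8 + 2 \cdot 4\right) = \left(4 - \frac{1}{2}\right) \left(-4\right) \left(-8 + 8\right) = \left(4 - \frac{1}{2}\right) \left(-4\right) 0 = \frac{7}{2} \left(-4\right) 0 = \left(-14\right) 0 = 0$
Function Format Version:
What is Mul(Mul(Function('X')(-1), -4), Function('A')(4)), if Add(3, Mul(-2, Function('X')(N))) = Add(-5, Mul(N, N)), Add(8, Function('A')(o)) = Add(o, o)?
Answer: 0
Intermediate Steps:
Function('A')(o) = Add(-8, Mul(2, o)) (Function('A')(o) = Add(-8, Add(o, o)) = Add(-8, Mul(2, o)))
Function('X')(N) = Add(4, Mul(Rational(-1, 2), Pow(N, 2))) (Function('X')(N) = Add(Rational(3, 2), Mul(Rational(-1, 2), Add(-5, Mul(N, N)))) = Add(Rational(3, 2), Mul(Rational(-1, 2), Add(-5, Pow(N, 2)))) = Add(Rational(3, 2), Add(Rational(5, 2), Mul(Rational(-1, 2), Pow(N, 2)))) = Add(4, Mul(Rational(-1, 2), Pow(N, 2))))
Mul(Mul(Function('X')(-1), -4), Function('A')(4)) = Mul(Mul(Add(4, Mul(Rational(-1, 2), Pow(-1, 2))), -4), Add(-8, Mul(2, 4))) = Mul(Mul(Add(4, Mul(Rational(-1, 2), 1)), -4), Add(-8, 8)) = Mul(Mul(Add(4, Rational(-1, 2)), -4), 0) = Mul(Mul(Rational(7, 2), -4), 0) = Mul(-14, 0) = 0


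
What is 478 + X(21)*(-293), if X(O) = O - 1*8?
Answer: -3331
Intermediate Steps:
X(O) = -8 + O (X(O) = O - 8 = -8 + O)
478 + X(21)*(-293) = 478 + (-8 + 21)*(-293) = 478 + 13*(-293) = 478 - 3809 = -3331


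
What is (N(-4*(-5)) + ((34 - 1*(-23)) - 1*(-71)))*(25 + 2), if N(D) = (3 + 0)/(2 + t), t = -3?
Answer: 3375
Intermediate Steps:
N(D) = -3 (N(D) = (3 + 0)/(2 - 3) = 3/(-1) = 3*(-1) = -3)
(N(-4*(-5)) + ((34 - 1*(-23)) - 1*(-71)))*(25 + 2) = (-3 + ((34 - 1*(-23)) - 1*(-71)))*(25 + 2) = (-3 + ((34 + 23) + 71))*27 = (-3 + (57 + 71))*27 = (-3 + 128)*27 = 125*27 = 3375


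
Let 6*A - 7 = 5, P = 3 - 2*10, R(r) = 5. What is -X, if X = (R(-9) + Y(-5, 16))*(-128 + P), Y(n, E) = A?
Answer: 1015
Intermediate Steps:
P = -17 (P = 3 - 20 = -17)
A = 2 (A = 7/6 + (⅙)*5 = 7/6 + ⅚ = 2)
Y(n, E) = 2
X = -1015 (X = (5 + 2)*(-128 - 17) = 7*(-145) = -1015)
-X = -1*(-1015) = 1015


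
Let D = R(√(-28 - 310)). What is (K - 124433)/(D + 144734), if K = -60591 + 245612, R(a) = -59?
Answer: 6732/16075 ≈ 0.41879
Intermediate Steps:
D = -59
K = 185021
(K - 124433)/(D + 144734) = (185021 - 124433)/(-59 + 144734) = 60588/144675 = 60588*(1/144675) = 6732/16075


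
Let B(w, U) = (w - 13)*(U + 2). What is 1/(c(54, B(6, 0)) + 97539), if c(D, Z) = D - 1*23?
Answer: 1/97570 ≈ 1.0249e-5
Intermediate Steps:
B(w, U) = (-13 + w)*(2 + U)
c(D, Z) = -23 + D (c(D, Z) = D - 23 = -23 + D)
1/(c(54, B(6, 0)) + 97539) = 1/((-23 + 54) + 97539) = 1/(31 + 97539) = 1/97570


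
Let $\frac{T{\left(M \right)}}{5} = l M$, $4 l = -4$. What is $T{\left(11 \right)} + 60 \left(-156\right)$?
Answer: $-9415$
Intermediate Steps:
$l = -1$ ($l = \frac{1}{4} \left(-4\right) = -1$)
$T{\left(M \right)} = - 5 M$ ($T{\left(M \right)} = 5 \left(- M\right) = - 5 M$)
$T{\left(11 \right)} + 60 \left(-156\right) = \left(-5\right) 11 + 60 \left(-156\right) = -55 - 9360 = -9415$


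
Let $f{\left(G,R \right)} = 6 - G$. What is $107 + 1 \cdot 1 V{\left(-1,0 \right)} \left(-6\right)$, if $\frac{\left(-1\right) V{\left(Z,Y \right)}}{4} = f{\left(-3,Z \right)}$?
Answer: $323$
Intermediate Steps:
$V{\left(Z,Y \right)} = -36$ ($V{\left(Z,Y \right)} = - 4 \left(6 - -3\right) = - 4 \left(6 + 3\right) = \left(-4\right) 9 = -36$)
$107 + 1 \cdot 1 V{\left(-1,0 \right)} \left(-6\right) = 107 + 1 \cdot 1 \left(-36\right) \left(-6\right) = 107 + 1 \left(-36\right) \left(-6\right) = 107 - -216 = 107 + 216 = 323$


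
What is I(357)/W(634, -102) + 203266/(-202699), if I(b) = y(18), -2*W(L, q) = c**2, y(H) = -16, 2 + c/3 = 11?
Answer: -20242078/21109653 ≈ -0.95890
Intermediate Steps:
c = 27 (c = -6 + 3*11 = -6 + 33 = 27)
W(L, q) = -729/2 (W(L, q) = -1/2*27**2 = -1/2*729 = -729/2)
I(b) = -16
I(357)/W(634, -102) + 203266/(-202699) = -16/(-729/2) + 203266/(-202699) = -16*(-2/729) + 203266*(-1/202699) = 32/729 - 29038/28957 = -20242078/21109653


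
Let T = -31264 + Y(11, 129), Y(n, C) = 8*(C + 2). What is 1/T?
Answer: -1/30216 ≈ -3.3095e-5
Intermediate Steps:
Y(n, C) = 16 + 8*C (Y(n, C) = 8*(2 + C) = 16 + 8*C)
T = -30216 (T = -31264 + (16 + 8*129) = -31264 + (16 + 1032) = -31264 + 1048 = -30216)
1/T = 1/(-30216) = -1/30216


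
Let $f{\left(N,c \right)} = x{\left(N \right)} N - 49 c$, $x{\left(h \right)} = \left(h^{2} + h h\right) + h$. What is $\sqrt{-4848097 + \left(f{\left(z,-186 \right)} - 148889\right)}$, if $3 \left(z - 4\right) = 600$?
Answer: $12 \sqrt{83563} \approx 3468.9$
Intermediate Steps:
$z = 204$ ($z = 4 + \frac{1}{3} \cdot 600 = 4 + 200 = 204$)
$x{\left(h \right)} = h + 2 h^{2}$ ($x{\left(h \right)} = \left(h^{2} + h^{2}\right) + h = 2 h^{2} + h = h + 2 h^{2}$)
$f{\left(N,c \right)} = - 49 c + N^{2} \left(1 + 2 N\right)$ ($f{\left(N,c \right)} = N \left(1 + 2 N\right) N - 49 c = N^{2} \left(1 + 2 N\right) - 49 c = - 49 c + N^{2} \left(1 + 2 N\right)$)
$\sqrt{-4848097 + \left(f{\left(z,-186 \right)} - 148889\right)} = \sqrt{-4848097 - \left(139775 - 204^{2} \left(1 + 2 \cdot 204\right)\right)} = \sqrt{-4848097 - \left(139775 - 41616 \left(1 + 408\right)\right)} = \sqrt{-4848097 + \left(\left(9114 + 41616 \cdot 409\right) - 148889\right)} = \sqrt{-4848097 + \left(\left(9114 + 17020944\right) - 148889\right)} = \sqrt{-4848097 + \left(17030058 - 148889\right)} = \sqrt{-4848097 + 16881169} = \sqrt{12033072} = 12 \sqrt{83563}$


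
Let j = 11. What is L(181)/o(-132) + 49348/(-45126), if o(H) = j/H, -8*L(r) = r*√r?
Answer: -24674/22563 + 543*√181/2 ≈ 3651.6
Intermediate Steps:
L(r) = -r^(3/2)/8 (L(r) = -r*√r/8 = -r^(3/2)/8)
o(H) = 11/H
L(181)/o(-132) + 49348/(-45126) = (-181*√181/8)/((11/(-132))) + 49348/(-45126) = (-181*√181/8)/((11*(-1/132))) + 49348*(-1/45126) = (-181*√181/8)/(-1/12) - 24674/22563 = -181*√181/8*(-12) - 24674/22563 = 543*√181/2 - 24674/22563 = -24674/22563 + 543*√181/2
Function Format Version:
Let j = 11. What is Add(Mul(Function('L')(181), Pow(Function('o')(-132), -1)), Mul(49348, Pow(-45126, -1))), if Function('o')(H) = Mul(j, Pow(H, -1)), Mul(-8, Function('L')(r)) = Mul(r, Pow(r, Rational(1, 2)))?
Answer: Add(Rational(-24674, 22563), Mul(Rational(543, 2), Pow(181, Rational(1, 2)))) ≈ 3651.6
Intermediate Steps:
Function('L')(r) = Mul(Rational(-1, 8), Pow(r, Rational(3, 2))) (Function('L')(r) = Mul(Rational(-1, 8), Mul(r, Pow(r, Rational(1, 2)))) = Mul(Rational(-1, 8), Pow(r, Rational(3, 2))))
Function('o')(H) = Mul(11, Pow(H, -1))
Add(Mul(Function('L')(181), Pow(Function('o')(-132), -1)), Mul(49348, Pow(-45126, -1))) = Add(Mul(Mul(Rational(-1, 8), Pow(181, Rational(3, 2))), Pow(Mul(11, Pow(-132, -1)), -1)), Mul(49348, Pow(-45126, -1))) = Add(Mul(Mul(Rational(-1, 8), Mul(181, Pow(181, Rational(1, 2)))), Pow(Mul(11, Rational(-1, 132)), -1)), Mul(49348, Rational(-1, 45126))) = Add(Mul(Mul(Rational(-181, 8), Pow(181, Rational(1, 2))), Pow(Rational(-1, 12), -1)), Rational(-24674, 22563)) = Add(Mul(Mul(Rational(-181, 8), Pow(181, Rational(1, 2))), -12), Rational(-24674, 22563)) = Add(Mul(Rational(543, 2), Pow(181, Rational(1, 2))), Rational(-24674, 22563)) = Add(Rational(-24674, 22563), Mul(Rational(543, 2), Pow(181, Rational(1, 2))))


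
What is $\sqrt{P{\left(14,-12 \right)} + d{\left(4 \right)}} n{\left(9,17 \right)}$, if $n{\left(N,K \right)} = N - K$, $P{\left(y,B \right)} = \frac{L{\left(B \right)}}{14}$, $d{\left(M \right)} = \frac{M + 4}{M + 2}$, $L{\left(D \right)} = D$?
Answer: $- \frac{8 \sqrt{210}}{21} \approx -5.5205$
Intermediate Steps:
$d{\left(M \right)} = \frac{4 + M}{2 + M}$
$P{\left(y,B \right)} = \frac{B}{14}$
$\sqrt{P{\left(14,-12 \right)} + d{\left(4 \right)}} n{\left(9,17 \right)} = \sqrt{\frac{1}{14} \left(-12\right) + \frac{4 + 4}{2 + 4}} \left(9 - 17\right) = \sqrt{- \frac{6}{7} + \frac{1}{6} \cdot 8} \left(9 - 17\right) = \sqrt{- \frac{6}{7} + \frac{1}{6} \cdot 8} \left(-8\right) = \sqrt{- \frac{6}{7} + \frac{4}{3}} \left(-8\right) = \sqrt{\frac{10}{21}} \left(-8\right) = \frac{\sqrt{210}}{21} \left(-8\right) = - \frac{8 \sqrt{210}}{21}$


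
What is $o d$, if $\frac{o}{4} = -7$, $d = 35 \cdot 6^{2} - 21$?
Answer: $-34692$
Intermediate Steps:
$d = 1239$ ($d = 35 \cdot 36 - 21 = 1260 - 21 = 1239$)
$o = -28$ ($o = 4 \left(-7\right) = -28$)
$o d = \left(-28\right) 1239 = -34692$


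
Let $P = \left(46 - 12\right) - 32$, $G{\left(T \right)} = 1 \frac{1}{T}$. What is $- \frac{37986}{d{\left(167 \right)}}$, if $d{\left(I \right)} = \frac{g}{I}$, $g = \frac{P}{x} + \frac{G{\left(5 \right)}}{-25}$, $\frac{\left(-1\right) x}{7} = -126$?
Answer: $\frac{174847183875}{158} \approx 1.1066 \cdot 10^{9}$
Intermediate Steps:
$x = 882$ ($x = \left(-7\right) \left(-126\right) = 882$)
$G{\left(T \right)} = \frac{1}{T}$
$P = 2$ ($P = 34 - 32 = 2$)
$g = - \frac{316}{55125}$ ($g = \frac{2}{882} + \frac{1}{5 \left(-25\right)} = 2 \cdot \frac{1}{882} + \frac{1}{5} \left(- \frac{1}{25}\right) = \frac{1}{441} - \frac{1}{125} = - \frac{316}{55125} \approx -0.0057324$)
$d{\left(I \right)} = - \frac{316}{55125 I}$
$- \frac{37986}{d{\left(167 \right)}} = - \frac{37986}{\left(- \frac{316}{55125}\right) \frac{1}{167}} = - \frac{37986}{- \frac{316}{9205875}} = \left(-37986\right) \left(- \frac{9205875}{316}\right) = \frac{174847183875}{158}$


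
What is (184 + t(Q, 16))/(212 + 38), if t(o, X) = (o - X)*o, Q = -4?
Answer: 132/125 ≈ 1.0560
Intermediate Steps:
t(o, X) = o*(o - X)
(184 + t(Q, 16))/(212 + 38) = (184 - 4*(-4 - 1*16))/(212 + 38) = (184 - 4*(-4 - 16))/250 = (184 - 4*(-20))*(1/250) = (184 + 80)*(1/250) = 264*(1/250) = 132/125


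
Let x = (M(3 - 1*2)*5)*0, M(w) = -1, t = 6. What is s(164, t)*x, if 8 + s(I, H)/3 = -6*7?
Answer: 0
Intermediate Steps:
s(I, H) = -150 (s(I, H) = -24 + 3*(-6*7) = -24 + 3*(-42) = -24 - 126 = -150)
x = 0 (x = -1*5*0 = -5*0 = 0)
s(164, t)*x = -150*0 = 0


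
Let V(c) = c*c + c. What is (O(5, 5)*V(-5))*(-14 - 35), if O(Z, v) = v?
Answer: -4900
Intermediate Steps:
V(c) = c + c² (V(c) = c² + c = c + c²)
(O(5, 5)*V(-5))*(-14 - 35) = (5*(-5*(1 - 5)))*(-14 - 35) = (5*(-5*(-4)))*(-49) = (5*20)*(-49) = 100*(-49) = -4900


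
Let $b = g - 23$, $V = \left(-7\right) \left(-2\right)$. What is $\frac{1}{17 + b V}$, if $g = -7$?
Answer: $- \frac{1}{403} \approx -0.0024814$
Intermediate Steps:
$V = 14$
$b = -30$ ($b = -7 - 23 = -30$)
$\frac{1}{17 + b V} = \frac{1}{17 - 420} = \frac{1}{-403} = - \frac{1}{403}$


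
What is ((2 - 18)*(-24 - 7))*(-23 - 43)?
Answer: -32736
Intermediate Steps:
((2 - 18)*(-24 - 7))*(-23 - 43) = -16*(-31)*(-66) = 496*(-66) = -32736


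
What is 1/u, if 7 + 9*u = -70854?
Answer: -9/70861 ≈ -0.00012701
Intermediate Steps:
u = -70861/9 (u = -7/9 + (⅑)*(-70854) = -7/9 - 23618/3 = -70861/9 ≈ -7873.4)
1/u = 1/(-70861/9) = -9/70861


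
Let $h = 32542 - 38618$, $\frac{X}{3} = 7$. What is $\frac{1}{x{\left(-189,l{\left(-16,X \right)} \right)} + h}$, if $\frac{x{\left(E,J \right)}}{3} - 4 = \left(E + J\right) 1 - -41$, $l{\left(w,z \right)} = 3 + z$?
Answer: $- \frac{1}{6436} \approx -0.00015538$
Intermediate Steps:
$X = 21$ ($X = 3 \cdot 7 = 21$)
$h = -6076$ ($h = 32542 - 38618 = -6076$)
$x{\left(E,J \right)} = 135 + 3 E + 3 J$ ($x{\left(E,J \right)} = 12 + 3 \left(\left(E + J\right) 1 - -41\right) = 12 + 3 \left(\left(E + J\right) + 41\right) = 12 + 3 \left(41 + E + J\right) = 12 + \left(123 + 3 E + 3 J\right) = 135 + 3 E + 3 J$)
$\frac{1}{x{\left(-189,l{\left(-16,X \right)} \right)} + h} = \frac{1}{\left(135 + 3 \left(-189\right) + 3 \left(3 + 21\right)\right) - 6076} = \frac{1}{\left(135 - 567 + 3 \cdot 24\right) - 6076} = \frac{1}{\left(135 - 567 + 72\right) - 6076} = \frac{1}{-360 - 6076} = \frac{1}{-6436} = - \frac{1}{6436}$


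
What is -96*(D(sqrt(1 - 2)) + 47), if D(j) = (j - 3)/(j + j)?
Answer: -4560 - 144*I ≈ -4560.0 - 144.0*I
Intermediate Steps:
D(j) = (-3 + j)/(2*j) (D(j) = (-3 + j)/((2*j)) = (-3 + j)*(1/(2*j)) = (-3 + j)/(2*j))
-96*(D(sqrt(1 - 2)) + 47) = -96*((-3 + sqrt(1 - 2))/(2*(sqrt(1 - 2))) + 47) = -96*((-3 + sqrt(-1))/(2*(sqrt(-1))) + 47) = -96*((-3 + I)/(2*I) + 47) = -96*((-I)*(-3 + I)/2 + 47) = -96*(-I*(-3 + I)/2 + 47) = -96*(47 - I*(-3 + I)/2) = -4512 + 48*I*(-3 + I)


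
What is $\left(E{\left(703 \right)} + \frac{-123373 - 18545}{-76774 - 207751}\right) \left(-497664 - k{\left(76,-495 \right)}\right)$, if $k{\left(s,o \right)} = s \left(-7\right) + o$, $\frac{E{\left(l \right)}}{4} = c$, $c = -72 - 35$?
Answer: $\frac{60408333228134}{284525} \approx 2.1231 \cdot 10^{8}$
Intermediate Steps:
$c = -107$
$E{\left(l \right)} = -428$ ($E{\left(l \right)} = 4 \left(-107\right) = -428$)
$k{\left(s,o \right)} = o - 7 s$ ($k{\left(s,o \right)} = - 7 s + o = o - 7 s$)
$\left(E{\left(703 \right)} + \frac{-123373 - 18545}{-76774 - 207751}\right) \left(-497664 - k{\left(76,-495 \right)}\right) = \left(-428 + \frac{-123373 - 18545}{-76774 - 207751}\right) \left(-497664 - \left(-495 - 532\right)\right) = \left(-428 - \frac{141918}{-284525}\right) \left(-497664 - \left(-495 - 532\right)\right) = \left(-428 - - \frac{141918}{284525}\right) \left(-497664 - -1027\right) = \left(-428 + \frac{141918}{284525}\right) \left(-497664 + 1027\right) = \left(- \frac{121634782}{284525}\right) \left(-496637\right) = \frac{60408333228134}{284525}$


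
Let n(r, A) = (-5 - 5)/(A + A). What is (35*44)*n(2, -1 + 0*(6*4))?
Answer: 7700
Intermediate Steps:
n(r, A) = -5/A (n(r, A) = -10*1/(2*A) = -5/A)
(35*44)*n(2, -1 + 0*(6*4)) = (35*44)*(-5/(-1 + 0*(6*4))) = 1540*(-5/(-1 + 0*24)) = 1540*(-5/(-1 + 0)) = 1540*(-5/(-1)) = 1540*(-5*(-1)) = 1540*5 = 7700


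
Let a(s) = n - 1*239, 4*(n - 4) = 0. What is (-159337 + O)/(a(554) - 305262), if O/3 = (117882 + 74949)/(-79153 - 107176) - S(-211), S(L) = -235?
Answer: 29558320421/56922950513 ≈ 0.51927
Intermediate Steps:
n = 4 (n = 4 + (¼)*0 = 4 + 0 = 4)
a(s) = -235 (a(s) = 4 - 1*239 = 4 - 239 = -235)
O = 130783452/186329 (O = 3*((117882 + 74949)/(-79153 - 107176) - 1*(-235)) = 3*(192831/(-186329) + 235) = 3*(192831*(-1/186329) + 235) = 3*(-192831/186329 + 235) = 3*(43594484/186329) = 130783452/186329 ≈ 701.90)
(-159337 + O)/(a(554) - 305262) = (-159337 + 130783452/186329)/(-235 - 305262) = -29558320421/186329/(-305497) = -29558320421/186329*(-1/305497) = 29558320421/56922950513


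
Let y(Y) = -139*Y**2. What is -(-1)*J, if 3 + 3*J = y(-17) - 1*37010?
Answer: -25728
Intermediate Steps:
J = -25728 (J = -1 + (-139*(-17)**2 - 1*37010)/3 = -1 + (-139*289 - 37010)/3 = -1 + (-40171 - 37010)/3 = -1 + (1/3)*(-77181) = -1 - 25727 = -25728)
-(-1)*J = -(-1)*(-25728) = -1*25728 = -25728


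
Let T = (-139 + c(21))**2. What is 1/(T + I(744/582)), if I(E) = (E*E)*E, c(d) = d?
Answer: 912673/12709965476 ≈ 7.1808e-5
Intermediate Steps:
I(E) = E**3 (I(E) = E**2*E = E**3)
T = 13924 (T = (-139 + 21)**2 = (-118)**2 = 13924)
1/(T + I(744/582)) = 1/(13924 + (744/582)**3) = 1/(13924 + (744*(1/582))**3) = 1/(13924 + (124/97)**3) = 1/(13924 + 1906624/912673) = 1/(12709965476/912673) = 912673/12709965476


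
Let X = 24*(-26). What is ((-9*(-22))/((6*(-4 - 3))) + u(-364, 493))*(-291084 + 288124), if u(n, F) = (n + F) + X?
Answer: 10354080/7 ≈ 1.4792e+6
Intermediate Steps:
X = -624
u(n, F) = -624 + F + n (u(n, F) = (n + F) - 624 = (F + n) - 624 = -624 + F + n)
((-9*(-22))/((6*(-4 - 3))) + u(-364, 493))*(-291084 + 288124) = ((-9*(-22))/((6*(-4 - 3))) + (-624 + 493 - 364))*(-291084 + 288124) = (198/((6*(-7))) - 495)*(-2960) = (198/(-42) - 495)*(-2960) = (198*(-1/42) - 495)*(-2960) = (-33/7 - 495)*(-2960) = -3498/7*(-2960) = 10354080/7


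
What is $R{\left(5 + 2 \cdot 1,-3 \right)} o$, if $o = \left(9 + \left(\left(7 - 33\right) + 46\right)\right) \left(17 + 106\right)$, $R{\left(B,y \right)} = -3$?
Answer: $-10701$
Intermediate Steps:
$o = 3567$ ($o = \left(9 + \left(-26 + 46\right)\right) 123 = \left(9 + 20\right) 123 = 29 \cdot 123 = 3567$)
$R{\left(5 + 2 \cdot 1,-3 \right)} o = \left(-3\right) 3567 = -10701$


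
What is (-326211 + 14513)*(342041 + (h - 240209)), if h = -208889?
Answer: 33369452786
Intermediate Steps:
(-326211 + 14513)*(342041 + (h - 240209)) = (-326211 + 14513)*(342041 + (-208889 - 240209)) = -311698*(342041 - 449098) = -311698*(-107057) = 33369452786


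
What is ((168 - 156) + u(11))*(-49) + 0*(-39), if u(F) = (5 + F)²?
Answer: -13132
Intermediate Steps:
((168 - 156) + u(11))*(-49) + 0*(-39) = ((168 - 156) + (5 + 11)²)*(-49) + 0*(-39) = (12 + 16²)*(-49) + 0 = (12 + 256)*(-49) + 0 = 268*(-49) + 0 = -13132 + 0 = -13132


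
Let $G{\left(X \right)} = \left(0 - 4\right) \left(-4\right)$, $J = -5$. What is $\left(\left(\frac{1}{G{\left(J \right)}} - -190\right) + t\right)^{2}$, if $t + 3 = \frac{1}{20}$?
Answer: $\frac{224070961}{6400} \approx 35011.0$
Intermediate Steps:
$G{\left(X \right)} = 16$ ($G{\left(X \right)} = \left(-4\right) \left(-4\right) = 16$)
$t = - \frac{59}{20}$ ($t = -3 + \frac{1}{20} = - \frac{59}{20} \approx -2.95$)
$\left(\left(\frac{1}{G{\left(J \right)}} - -190\right) + t\right)^{2} = \left(\left(\frac{1}{16} - -190\right) - \frac{59}{20}\right)^{2} = \left(\left(\frac{1}{16} + 190\right) - \frac{59}{20}\right)^{2} = \left(\frac{3041}{16} - \frac{59}{20}\right)^{2} = \left(\frac{14969}{80}\right)^{2} = \frac{224070961}{6400}$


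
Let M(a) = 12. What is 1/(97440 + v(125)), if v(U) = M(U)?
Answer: 1/97452 ≈ 1.0261e-5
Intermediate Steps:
v(U) = 12
1/(97440 + v(125)) = 1/(97440 + 12) = 1/97452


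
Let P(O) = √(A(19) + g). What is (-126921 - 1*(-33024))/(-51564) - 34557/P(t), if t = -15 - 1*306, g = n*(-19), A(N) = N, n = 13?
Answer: 31299/17188 + 11519*I*√57/38 ≈ 1.821 + 2288.6*I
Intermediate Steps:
g = -247 (g = 13*(-19) = -247)
t = -321 (t = -15 - 306 = -321)
P(O) = 2*I*√57 (P(O) = √(19 - 247) = √(-228) = 2*I*√57)
(-126921 - 1*(-33024))/(-51564) - 34557/P(t) = (-126921 - 1*(-33024))/(-51564) - 34557*(-I*√57/114) = (-126921 + 33024)*(-1/51564) - (-11519)*I*√57/38 = -93897*(-1/51564) + 11519*I*√57/38 = 31299/17188 + 11519*I*√57/38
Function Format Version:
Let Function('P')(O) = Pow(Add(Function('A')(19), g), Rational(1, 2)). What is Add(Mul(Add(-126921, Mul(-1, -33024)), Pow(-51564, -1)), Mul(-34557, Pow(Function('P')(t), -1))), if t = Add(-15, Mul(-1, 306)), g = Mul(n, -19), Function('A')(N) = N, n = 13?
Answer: Add(Rational(31299, 17188), Mul(Rational(11519, 38), I, Pow(57, Rational(1, 2)))) ≈ Add(1.8210, Mul(2288.6, I))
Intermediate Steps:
g = -247 (g = Mul(13, -19) = -247)
t = -321 (t = Add(-15, -306) = -321)
Function('P')(O) = Mul(2, I, Pow(57, Rational(1, 2))) (Function('P')(O) = Pow(Add(19, -247), Rational(1, 2)) = Pow(-228, Rational(1, 2)) = Mul(2, I, Pow(57, Rational(1, 2))))
Add(Mul(Add(-126921, Mul(-1, -33024)), Pow(-51564, -1)), Mul(-34557, Pow(Function('P')(t), -1))) = Add(Mul(Add(-126921, Mul(-1, -33024)), Pow(-51564, -1)), Mul(-34557, Pow(Mul(2, I, Pow(57, Rational(1, 2))), -1))) = Add(Mul(Add(-126921, 33024), Rational(-1, 51564)), Mul(-34557, Mul(Rational(-1, 114), I, Pow(57, Rational(1, 2))))) = Add(Mul(-93897, Rational(-1, 51564)), Mul(Rational(11519, 38), I, Pow(57, Rational(1, 2)))) = Add(Rational(31299, 17188), Mul(Rational(11519, 38), I, Pow(57, Rational(1, 2))))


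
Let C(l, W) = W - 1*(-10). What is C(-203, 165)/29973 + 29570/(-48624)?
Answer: -48766245/80967064 ≈ -0.60230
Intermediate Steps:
C(l, W) = 10 + W (C(l, W) = W + 10 = 10 + W)
C(-203, 165)/29973 + 29570/(-48624) = (10 + 165)/29973 + 29570/(-48624) = 175*(1/29973) + 29570*(-1/48624) = 175/29973 - 14785/24312 = -48766245/80967064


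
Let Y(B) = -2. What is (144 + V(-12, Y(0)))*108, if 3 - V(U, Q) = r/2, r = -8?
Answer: 16308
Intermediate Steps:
V(U, Q) = 7 (V(U, Q) = 3 - (-8)/2 = 3 - 1*(-4) = 3 + 4 = 7)
(144 + V(-12, Y(0)))*108 = (144 + 7)*108 = 151*108 = 16308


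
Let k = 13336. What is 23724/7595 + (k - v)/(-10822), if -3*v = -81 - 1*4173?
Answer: 11873137/5870935 ≈ 2.0224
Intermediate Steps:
v = 1418 (v = -(-81 - 1*4173)/3 = -(-81 - 4173)/3 = -⅓*(-4254) = 1418)
23724/7595 + (k - v)/(-10822) = 23724/7595 + (13336 - 1*1418)/(-10822) = 23724*(1/7595) + (13336 - 1418)*(-1/10822) = 23724/7595 + 11918*(-1/10822) = 23724/7595 - 5959/5411 = 11873137/5870935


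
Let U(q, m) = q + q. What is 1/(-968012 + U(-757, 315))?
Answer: -1/969526 ≈ -1.0314e-6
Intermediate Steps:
U(q, m) = 2*q
1/(-968012 + U(-757, 315)) = 1/(-968012 + 2*(-757)) = 1/(-968012 - 1514) = 1/(-969526) = -1/969526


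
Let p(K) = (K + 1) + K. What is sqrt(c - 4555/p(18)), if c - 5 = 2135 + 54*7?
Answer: sqrt(3278607)/37 ≈ 48.938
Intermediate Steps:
p(K) = 1 + 2*K (p(K) = (1 + K) + K = 1 + 2*K)
c = 2518 (c = 5 + (2135 + 54*7) = 5 + (2135 + 378) = 5 + 2513 = 2518)
sqrt(c - 4555/p(18)) = sqrt(2518 - 4555/(1 + 2*18)) = sqrt(2518 - 4555/(1 + 36)) = sqrt(2518 - 4555/37) = sqrt(88611/37) = sqrt(3278607)/37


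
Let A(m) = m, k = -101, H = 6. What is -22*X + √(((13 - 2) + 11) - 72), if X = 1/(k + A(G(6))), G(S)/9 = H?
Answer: 22/47 + 5*I*√2 ≈ 0.46809 + 7.0711*I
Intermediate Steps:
G(S) = 54 (G(S) = 9*6 = 54)
X = -1/47 (X = 1/(-101 + 54) = 1/(-47) = -1/47 ≈ -0.021277)
-22*X + √(((13 - 2) + 11) - 72) = -22*(-1/47) + √(((13 - 2) + 11) - 72) = 22/47 + √((11 + 11) - 72) = 22/47 + √(22 - 72) = 22/47 + √(-50) = 22/47 + 5*I*√2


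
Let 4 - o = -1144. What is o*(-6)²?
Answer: 41328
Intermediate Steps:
o = 1148 (o = 4 - 1*(-1144) = 4 + 1144 = 1148)
o*(-6)² = 1148*(-6)² = 1148*36 = 41328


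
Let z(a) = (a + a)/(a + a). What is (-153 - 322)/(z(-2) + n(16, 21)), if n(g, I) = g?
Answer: -475/17 ≈ -27.941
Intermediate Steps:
z(a) = 1 (z(a) = (2*a)/((2*a)) = (2*a)*(1/(2*a)) = 1)
(-153 - 322)/(z(-2) + n(16, 21)) = (-153 - 322)/(1 + 16) = -475/17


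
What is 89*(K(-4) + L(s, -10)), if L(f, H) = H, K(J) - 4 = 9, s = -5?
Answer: 267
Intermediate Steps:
K(J) = 13 (K(J) = 4 + 9 = 13)
89*(K(-4) + L(s, -10)) = 89*(13 - 10) = 89*3 = 267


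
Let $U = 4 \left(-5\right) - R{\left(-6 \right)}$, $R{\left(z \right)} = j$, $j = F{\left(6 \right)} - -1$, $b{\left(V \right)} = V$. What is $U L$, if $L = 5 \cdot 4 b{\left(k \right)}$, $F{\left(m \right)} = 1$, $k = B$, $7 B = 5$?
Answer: $- \frac{2200}{7} \approx -314.29$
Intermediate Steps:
$B = \frac{5}{7}$ ($B = \frac{1}{7} \cdot 5 = \frac{5}{7} \approx 0.71429$)
$k = \frac{5}{7} \approx 0.71429$
$j = 2$ ($j = 1 - -1 = 1 + 1 = 2$)
$R{\left(z \right)} = 2$
$U = -22$ ($U = 4 \left(-5\right) - 2 = -20 - 2 = -22$)
$L = \frac{100}{7}$ ($L = 5 \cdot 4 \cdot \frac{5}{7} = 20 \cdot \frac{5}{7} = \frac{100}{7} \approx 14.286$)
$U L = \left(-22\right) \frac{100}{7} = - \frac{2200}{7}$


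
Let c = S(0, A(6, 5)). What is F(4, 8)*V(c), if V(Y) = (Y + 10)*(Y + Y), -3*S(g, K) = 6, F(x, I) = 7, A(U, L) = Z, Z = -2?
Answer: -224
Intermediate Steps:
A(U, L) = -2
S(g, K) = -2 (S(g, K) = -1/3*6 = -2)
c = -2
V(Y) = 2*Y*(10 + Y) (V(Y) = (10 + Y)*(2*Y) = 2*Y*(10 + Y))
F(4, 8)*V(c) = 7*(2*(-2)*(10 - 2)) = 7*(2*(-2)*8) = 7*(-32) = -224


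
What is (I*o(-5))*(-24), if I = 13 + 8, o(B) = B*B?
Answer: -12600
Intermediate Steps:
o(B) = B²
I = 21
(I*o(-5))*(-24) = (21*(-5)²)*(-24) = (21*25)*(-24) = 525*(-24) = -12600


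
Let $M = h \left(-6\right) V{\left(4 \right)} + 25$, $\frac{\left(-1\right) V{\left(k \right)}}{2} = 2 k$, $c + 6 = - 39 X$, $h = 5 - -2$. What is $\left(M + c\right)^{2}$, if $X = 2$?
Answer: $375769$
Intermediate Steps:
$h = 7$ ($h = 5 + 2 = 7$)
$c = -84$ ($c = -6 - 78 = -84$)
$V{\left(k \right)} = - 4 k$ ($V{\left(k \right)} = - 2 \cdot 2 k = - 4 k$)
$M = 697$ ($M = 7 \left(-6\right) \left(\left(-4\right) 4\right) + 25 = \left(-42\right) \left(-16\right) + 25 = 672 + 25 = 697$)
$\left(M + c\right)^{2} = \left(697 - 84\right)^{2} = 613^{2} = 375769$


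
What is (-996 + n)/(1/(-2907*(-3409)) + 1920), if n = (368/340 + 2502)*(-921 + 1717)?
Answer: 98676353328588/95135644805 ≈ 1037.2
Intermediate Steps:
n = 169358552/85 (n = (368*(1/340) + 2502)*796 = (92/85 + 2502)*796 = (212762/85)*796 = 169358552/85 ≈ 1.9925e+6)
(-996 + n)/(1/(-2907*(-3409)) + 1920) = (-996 + 169358552/85)/(1/(-2907*(-3409)) + 1920) = 169273892/(85*(-1/2907*(-1/3409) + 1920)) = 169273892/(85*(1/9909963 + 1920)) = 169273892/(85*(19027128961/9909963)) = (169273892/85)*(9909963/19027128961) = 98676353328588/95135644805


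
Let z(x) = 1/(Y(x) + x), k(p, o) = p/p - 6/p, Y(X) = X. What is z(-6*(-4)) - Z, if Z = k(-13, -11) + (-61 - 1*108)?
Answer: 104557/624 ≈ 167.56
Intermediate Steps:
k(p, o) = 1 - 6/p
z(x) = 1/(2*x) (z(x) = 1/(x + x) = 1/(2*x))
Z = -2178/13 (Z = (-6 - 13)/(-13) + (-61 - 1*108) = -1/13*(-19) + (-61 - 108) = 19/13 - 169 = -2178/13 ≈ -167.54)
z(-6*(-4)) - Z = 1/(2*((-6*(-4)))) - 1*(-2178/13) = (½)/24 + 2178/13 = (½)*(1/24) + 2178/13 = 1/48 + 2178/13 = 104557/624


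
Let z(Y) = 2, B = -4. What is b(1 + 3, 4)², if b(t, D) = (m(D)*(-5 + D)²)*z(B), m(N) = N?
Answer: 64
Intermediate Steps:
b(t, D) = 2*D*(-5 + D)² (b(t, D) = (D*(-5 + D)²)*2 = 2*D*(-5 + D)²)
b(1 + 3, 4)² = (2*4*(-5 + 4)²)² = (2*4*(-1)²)² = (2*4*1)² = 8² = 64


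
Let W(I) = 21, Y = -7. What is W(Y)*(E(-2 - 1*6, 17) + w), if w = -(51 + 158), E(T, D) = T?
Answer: -4557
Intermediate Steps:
w = -209 (w = -1*209 = -209)
W(Y)*(E(-2 - 1*6, 17) + w) = 21*((-2 - 1*6) - 209) = 21*((-2 - 6) - 209) = 21*(-8 - 209) = 21*(-217) = -4557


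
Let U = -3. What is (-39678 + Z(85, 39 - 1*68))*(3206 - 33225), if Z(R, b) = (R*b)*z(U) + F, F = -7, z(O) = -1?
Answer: 1117307180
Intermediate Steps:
Z(R, b) = -7 - R*b (Z(R, b) = (R*b)*(-1) - 7 = -R*b - 7 = -7 - R*b)
(-39678 + Z(85, 39 - 1*68))*(3206 - 33225) = (-39678 + (-7 - 1*85*(39 - 1*68)))*(3206 - 33225) = (-39678 + (-7 - 1*85*(39 - 68)))*(-30019) = (-39678 + (-7 - 1*85*(-29)))*(-30019) = (-39678 + (-7 + 2465))*(-30019) = (-39678 + 2458)*(-30019) = -37220*(-30019) = 1117307180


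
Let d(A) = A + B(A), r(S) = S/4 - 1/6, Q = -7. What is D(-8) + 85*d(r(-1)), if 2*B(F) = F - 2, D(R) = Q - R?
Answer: -1097/8 ≈ -137.13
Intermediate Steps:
r(S) = -⅙ + S/4 (r(S) = S*(¼) - 1*⅙ = S/4 - ⅙ = -⅙ + S/4)
D(R) = -7 - R
B(F) = -1 + F/2 (B(F) = (F - 2)/2 = (-2 + F)/2 = -1 + F/2)
d(A) = -1 + 3*A/2 (d(A) = A + (-1 + A/2) = -1 + 3*A/2)
D(-8) + 85*d(r(-1)) = (-7 - 1*(-8)) + 85*(-1 + 3*(-⅙ + (¼)*(-1))/2) = (-7 + 8) + 85*(-1 + 3*(-⅙ - ¼)/2) = 1 + 85*(-1 + (3/2)*(-5/12)) = 1 + 85*(-1 - 5/8) = 1 + 85*(-13/8) = 1 - 1105/8 = -1097/8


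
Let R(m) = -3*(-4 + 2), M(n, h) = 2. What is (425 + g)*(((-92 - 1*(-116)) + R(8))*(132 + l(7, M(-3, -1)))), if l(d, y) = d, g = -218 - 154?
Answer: 221010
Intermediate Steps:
g = -372
R(m) = 6 (R(m) = -3*(-2) = 6)
(425 + g)*(((-92 - 1*(-116)) + R(8))*(132 + l(7, M(-3, -1)))) = (425 - 372)*(((-92 - 1*(-116)) + 6)*(132 + 7)) = 53*(((-92 + 116) + 6)*139) = 53*((24 + 6)*139) = 53*(30*139) = 53*4170 = 221010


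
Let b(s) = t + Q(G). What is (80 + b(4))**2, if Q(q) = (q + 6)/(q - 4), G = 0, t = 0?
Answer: 24649/4 ≈ 6162.3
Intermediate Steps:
Q(q) = (6 + q)/(-4 + q)
b(s) = -3/2 (b(s) = 0 + (6 + 0)/(-4 + 0) = 0 + 6/(-4) = 0 - 1/4*6 = 0 - 3/2 = -3/2)
(80 + b(4))**2 = (80 - 3/2)**2 = (157/2)**2 = 24649/4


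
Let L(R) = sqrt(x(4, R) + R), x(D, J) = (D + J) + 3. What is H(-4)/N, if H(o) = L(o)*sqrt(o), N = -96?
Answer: 1/48 ≈ 0.020833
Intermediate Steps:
x(D, J) = 3 + D + J
L(R) = sqrt(7 + 2*R) (L(R) = sqrt((3 + 4 + R) + R) = sqrt((7 + R) + R) = sqrt(7 + 2*R))
H(o) = sqrt(o)*sqrt(7 + 2*o) (H(o) = sqrt(7 + 2*o)*sqrt(o) = sqrt(o)*sqrt(7 + 2*o))
H(-4)/N = (sqrt(-4)*sqrt(7 + 2*(-4)))/(-96) = ((2*I)*sqrt(7 - 8))*(-1/96) = ((2*I)*sqrt(-1))*(-1/96) = ((2*I)*I)*(-1/96) = -2*(-1/96) = 1/48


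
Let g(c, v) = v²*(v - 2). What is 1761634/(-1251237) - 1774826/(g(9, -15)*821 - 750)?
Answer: -1104232185596/1310076419925 ≈ -0.84288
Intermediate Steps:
g(c, v) = v²*(-2 + v)
1761634/(-1251237) - 1774826/(g(9, -15)*821 - 750) = 1761634/(-1251237) - 1774826/(((-15)²*(-2 - 15))*821 - 750) = 1761634*(-1/1251237) - 1774826/((225*(-17))*821 - 750) = -1761634/1251237 - 1774826/(-3825*821 - 750) = -1761634/1251237 - 1774826/(-3140325 - 750) = -1761634/1251237 - 1774826/(-3141075) = -1761634/1251237 - 1774826*(-1/3141075) = -1761634/1251237 + 1774826/3141075 = -1104232185596/1310076419925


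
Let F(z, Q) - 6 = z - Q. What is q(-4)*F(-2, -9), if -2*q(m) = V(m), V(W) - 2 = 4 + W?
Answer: -13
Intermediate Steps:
V(W) = 6 + W (V(W) = 2 + (4 + W) = 6 + W)
q(m) = -3 - m/2 (q(m) = -(6 + m)/2 = -3 - m/2)
F(z, Q) = 6 + z - Q (F(z, Q) = 6 + (z - Q) = 6 + z - Q)
q(-4)*F(-2, -9) = (-3 - ½*(-4))*(6 - 2 - 1*(-9)) = (-3 + 2)*(6 - 2 + 9) = -1*13 = -13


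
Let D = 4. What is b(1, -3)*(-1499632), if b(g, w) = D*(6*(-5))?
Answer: 179955840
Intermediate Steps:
b(g, w) = -120 (b(g, w) = 4*(6*(-5)) = 4*(-30) = -120)
b(1, -3)*(-1499632) = -120*(-1499632) = 179955840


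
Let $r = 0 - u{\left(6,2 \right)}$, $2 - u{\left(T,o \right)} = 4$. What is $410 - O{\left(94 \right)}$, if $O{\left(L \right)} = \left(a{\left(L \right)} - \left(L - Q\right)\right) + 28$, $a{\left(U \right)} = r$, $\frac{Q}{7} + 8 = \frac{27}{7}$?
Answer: $503$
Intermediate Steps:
$Q = -29$ ($Q = -56 + 7 \cdot \frac{27}{7} = -56 + 27 = -29$)
$u{\left(T,o \right)} = -2$ ($u{\left(T,o \right)} = 2 - 4 = -2$)
$r = 2$ ($r = 0 - -2 = 0 + 2 = 2$)
$a{\left(U \right)} = 2$
$O{\left(L \right)} = 1 - L$ ($O{\left(L \right)} = \left(2 - \left(29 + L\right)\right) + 28 = \left(-27 - L\right) + 28 = 1 - L$)
$410 - O{\left(94 \right)} = 410 - \left(1 - 94\right) = 410 - -93 = 410 + 93 = 503$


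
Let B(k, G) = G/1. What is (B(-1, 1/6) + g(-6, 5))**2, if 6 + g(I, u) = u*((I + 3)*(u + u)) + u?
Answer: 819025/36 ≈ 22751.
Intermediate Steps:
g(I, u) = -6 + u + 2*u**2*(3 + I) (g(I, u) = -6 + (u*((I + 3)*(u + u)) + u) = -6 + (u*((3 + I)*(2*u)) + u) = -6 + (u*(2*u*(3 + I)) + u) = -6 + (2*u**2*(3 + I) + u) = -6 + (u + 2*u**2*(3 + I)) = -6 + u + 2*u**2*(3 + I))
B(k, G) = G (B(k, G) = G*1 = G)
(B(-1, 1/6) + g(-6, 5))**2 = (1/6 + (-6 + 5 + 6*5**2 + 2*(-6)*5**2))**2 = (1/6 + (-6 + 5 + 6*25 + 2*(-6)*25))**2 = (1/6 + (-6 + 5 + 150 - 300))**2 = (1/6 - 151)**2 = (-905/6)**2 = 819025/36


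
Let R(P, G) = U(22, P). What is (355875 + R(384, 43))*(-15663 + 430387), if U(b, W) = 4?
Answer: 147591562396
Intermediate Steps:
R(P, G) = 4
(355875 + R(384, 43))*(-15663 + 430387) = (355875 + 4)*(-15663 + 430387) = 355879*414724 = 147591562396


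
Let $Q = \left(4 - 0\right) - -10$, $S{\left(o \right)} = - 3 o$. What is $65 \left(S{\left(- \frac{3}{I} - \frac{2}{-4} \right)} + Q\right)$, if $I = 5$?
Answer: $\frac{1859}{2} \approx 929.5$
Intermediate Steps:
$Q = 14$ ($Q = \left(4 + 0\right) + 10 = 4 + 10 = 14$)
$65 \left(S{\left(- \frac{3}{I} - \frac{2}{-4} \right)} + Q\right) = 65 \left(- 3 \left(- \frac{3}{5} - \frac{2}{-4}\right) + 14\right) = 65 \left(- 3 \left(\left(-3\right) \frac{1}{5} - - \frac{1}{2}\right) + 14\right) = 65 \left(- 3 \left(- \frac{3}{5} + \frac{1}{2}\right) + 14\right) = 65 \left(\left(-3\right) \left(- \frac{1}{10}\right) + 14\right) = 65 \left(\frac{3}{10} + 14\right) = 65 \cdot \frac{143}{10} = \frac{1859}{2}$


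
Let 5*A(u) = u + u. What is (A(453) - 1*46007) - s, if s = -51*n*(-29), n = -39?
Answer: 59276/5 ≈ 11855.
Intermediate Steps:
A(u) = 2*u/5 (A(u) = (u + u)/5 = (2*u)/5 = 2*u/5)
s = -57681 (s = -51*(-39)*(-29) = 1989*(-29) = -57681)
(A(453) - 1*46007) - s = ((⅖)*453 - 1*46007) - 1*(-57681) = (906/5 - 46007) + 57681 = -229129/5 + 57681 = 59276/5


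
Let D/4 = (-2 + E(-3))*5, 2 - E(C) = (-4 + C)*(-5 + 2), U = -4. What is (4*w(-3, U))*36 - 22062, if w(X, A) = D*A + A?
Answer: 219282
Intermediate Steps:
E(C) = -10 + 3*C (E(C) = 2 - (-4 + C)*(-5 + 2) = 2 - (-4 + C)*(-3) = 2 - (12 - 3*C) = 2 + (-12 + 3*C) = -10 + 3*C)
D = -420 (D = 4*((-2 + (-10 + 3*(-3)))*5) = 4*((-2 + (-10 - 9))*5) = 4*((-2 - 19)*5) = 4*(-21*5) = 4*(-105) = -420)
w(X, A) = -419*A (w(X, A) = -420*A + A = -419*A)
(4*w(-3, U))*36 - 22062 = (4*(-419*(-4)))*36 - 22062 = (4*1676)*36 - 22062 = 6704*36 - 22062 = 241344 - 22062 = 219282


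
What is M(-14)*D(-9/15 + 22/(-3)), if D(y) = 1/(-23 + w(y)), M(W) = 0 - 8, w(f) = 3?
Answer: ⅖ ≈ 0.40000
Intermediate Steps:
M(W) = -8
D(y) = -1/20 (D(y) = 1/(-23 + 3) = 1/(-20) = -1/20)
M(-14)*D(-9/15 + 22/(-3)) = -8*(-1/20) = ⅖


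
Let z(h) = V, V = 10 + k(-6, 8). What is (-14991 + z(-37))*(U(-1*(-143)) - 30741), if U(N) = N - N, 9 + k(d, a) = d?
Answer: 460992036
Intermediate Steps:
k(d, a) = -9 + d
U(N) = 0
V = -5 (V = 10 + (-9 - 6) = 10 - 15 = -5)
z(h) = -5
(-14991 + z(-37))*(U(-1*(-143)) - 30741) = (-14991 - 5)*(0 - 30741) = -14996*(-30741) = 460992036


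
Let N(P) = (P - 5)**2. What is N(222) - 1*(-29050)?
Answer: 76139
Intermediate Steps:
N(P) = (-5 + P)**2
N(222) - 1*(-29050) = (-5 + 222)**2 - 1*(-29050) = 217**2 + 29050 = 47089 + 29050 = 76139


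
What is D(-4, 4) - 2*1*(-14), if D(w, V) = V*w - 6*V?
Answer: -12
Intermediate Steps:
D(w, V) = -6*V + V*w
D(-4, 4) - 2*1*(-14) = 4*(-6 - 4) - 2*1*(-14) = 4*(-10) - 2*(-14) = -40 + 28 = -12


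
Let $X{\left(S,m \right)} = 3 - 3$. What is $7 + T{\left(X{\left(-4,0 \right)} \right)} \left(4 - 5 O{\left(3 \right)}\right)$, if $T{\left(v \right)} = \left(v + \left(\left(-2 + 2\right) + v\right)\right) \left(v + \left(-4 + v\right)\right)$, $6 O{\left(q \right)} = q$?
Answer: $7$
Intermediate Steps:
$X{\left(S,m \right)} = 0$ ($X{\left(S,m \right)} = 3 - 3 = 0$)
$O{\left(q \right)} = \frac{q}{6}$
$T{\left(v \right)} = 2 v \left(-4 + 2 v\right)$ ($T{\left(v \right)} = \left(v + \left(0 + v\right)\right) \left(-4 + 2 v\right) = \left(v + v\right) \left(-4 + 2 v\right) = 2 v \left(-4 + 2 v\right)$)
$7 + T{\left(X{\left(-4,0 \right)} \right)} \left(4 - 5 O{\left(3 \right)}\right) = 7 + 4 \cdot 0 \left(-2 + 0\right) \left(4 - 5 \cdot \frac{1}{6} \cdot 3\right) = 7 + 4 \cdot 0 \left(-2\right) \left(4 - \frac{5}{2}\right) = 7 + 0 \left(4 - \frac{5}{2}\right) = 7 + 0 \cdot \frac{3}{2} = 7 + 0 = 7$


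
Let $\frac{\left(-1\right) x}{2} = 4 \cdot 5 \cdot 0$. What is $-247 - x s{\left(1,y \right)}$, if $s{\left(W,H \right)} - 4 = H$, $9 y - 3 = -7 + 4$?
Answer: $-247$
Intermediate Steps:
$x = 0$ ($x = - 2 \cdot 4 \cdot 5 \cdot 0 = - 2 \cdot 20 \cdot 0 = \left(-2\right) 0 = 0$)
$y = 0$ ($y = \frac{1}{3} + \frac{-7 + 4}{9} = \frac{1}{3} + \frac{1}{9} \left(-3\right) = \frac{1}{3} - \frac{1}{3} = 0$)
$s{\left(W,H \right)} = 4 + H$
$-247 - x s{\left(1,y \right)} = -247 - 0 \left(4 + 0\right) = -247 - 0 \cdot 4 = -247 - 0 = -247 + 0 = -247$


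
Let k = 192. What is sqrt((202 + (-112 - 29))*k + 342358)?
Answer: sqrt(354070) ≈ 595.04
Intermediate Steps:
sqrt((202 + (-112 - 29))*k + 342358) = sqrt((202 + (-112 - 29))*192 + 342358) = sqrt((202 - 141)*192 + 342358) = sqrt(61*192 + 342358) = sqrt(11712 + 342358) = sqrt(354070)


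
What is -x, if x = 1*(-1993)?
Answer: 1993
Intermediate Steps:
x = -1993
-x = -1*(-1993) = 1993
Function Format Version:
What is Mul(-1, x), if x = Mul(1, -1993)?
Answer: 1993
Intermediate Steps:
x = -1993
Mul(-1, x) = Mul(-1, -1993) = 1993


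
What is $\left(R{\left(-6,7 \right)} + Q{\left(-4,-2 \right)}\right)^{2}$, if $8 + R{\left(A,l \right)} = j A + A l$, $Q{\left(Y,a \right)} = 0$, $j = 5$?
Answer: $6400$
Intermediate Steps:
$R{\left(A,l \right)} = -8 + 5 A + A l$ ($R{\left(A,l \right)} = -8 + \left(5 A + A l\right) = -8 + 5 A + A l$)
$\left(R{\left(-6,7 \right)} + Q{\left(-4,-2 \right)}\right)^{2} = \left(\left(-8 + 5 \left(-6\right) - 42\right) + 0\right)^{2} = \left(\left(-8 - 30 - 42\right) + 0\right)^{2} = \left(-80 + 0\right)^{2} = \left(-80\right)^{2} = 6400$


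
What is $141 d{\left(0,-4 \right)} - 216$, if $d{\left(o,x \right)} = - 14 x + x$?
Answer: $7116$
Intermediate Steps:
$d{\left(o,x \right)} = - 13 x$
$141 d{\left(0,-4 \right)} - 216 = 141 \left(\left(-13\right) \left(-4\right)\right) - 216 = 141 \cdot 52 - 216 = 7332 - 216 = 7116$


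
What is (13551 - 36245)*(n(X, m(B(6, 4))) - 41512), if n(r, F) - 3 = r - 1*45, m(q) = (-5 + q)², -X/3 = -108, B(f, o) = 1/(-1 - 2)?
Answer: 935673620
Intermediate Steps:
B(f, o) = -⅓ (B(f, o) = 1/(-3) = -⅓)
X = 324 (X = -3*(-108) = 324)
n(r, F) = -42 + r (n(r, F) = 3 + (r - 1*45) = 3 + (r - 45) = 3 + (-45 + r) = -42 + r)
(13551 - 36245)*(n(X, m(B(6, 4))) - 41512) = (13551 - 36245)*((-42 + 324) - 41512) = -22694*(282 - 41512) = -22694*(-41230) = 935673620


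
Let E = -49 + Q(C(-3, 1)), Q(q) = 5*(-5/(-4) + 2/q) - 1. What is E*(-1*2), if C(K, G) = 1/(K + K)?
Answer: 415/2 ≈ 207.50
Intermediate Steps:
C(K, G) = 1/(2*K)
Q(q) = 21/4 + 10/q (Q(q) = 5*(-5*(-¼) + 2/q) - 1 = 5*(5/4 + 2/q) - 1 = (25/4 + 10/q) - 1 = 21/4 + 10/q)
E = -415/4 (E = -49 + (21/4 + 10/(((½)/(-3)))) = -49 + (21/4 + 10/(((½)*(-⅓)))) = -49 + (21/4 + 10/(-⅙)) = -49 + (21/4 + 10*(-6)) = -49 + (21/4 - 60) = -49 - 219/4 = -415/4 ≈ -103.75)
E*(-1*2) = -(-415)*2/4 = -415/4*(-2) = 415/2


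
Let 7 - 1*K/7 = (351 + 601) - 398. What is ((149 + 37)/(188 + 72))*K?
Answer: -356097/130 ≈ -2739.2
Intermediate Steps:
K = -3829 (K = 49 - 7*((351 + 601) - 398) = 49 - 7*(952 - 398) = 49 - 7*554 = 49 - 3878 = -3829)
((149 + 37)/(188 + 72))*K = ((149 + 37)/(188 + 72))*(-3829) = (186/260)*(-3829) = (186*(1/260))*(-3829) = (93/130)*(-3829) = -356097/130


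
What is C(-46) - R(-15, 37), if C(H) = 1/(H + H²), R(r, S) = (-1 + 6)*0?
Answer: 1/2070 ≈ 0.00048309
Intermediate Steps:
R(r, S) = 0 (R(r, S) = 5*0 = 0)
C(-46) - R(-15, 37) = 1/((-46)*(1 - 46)) - 1*0 = -1/46/(-45) + 0 = -1/46*(-1/45) + 0 = 1/2070 + 0 = 1/2070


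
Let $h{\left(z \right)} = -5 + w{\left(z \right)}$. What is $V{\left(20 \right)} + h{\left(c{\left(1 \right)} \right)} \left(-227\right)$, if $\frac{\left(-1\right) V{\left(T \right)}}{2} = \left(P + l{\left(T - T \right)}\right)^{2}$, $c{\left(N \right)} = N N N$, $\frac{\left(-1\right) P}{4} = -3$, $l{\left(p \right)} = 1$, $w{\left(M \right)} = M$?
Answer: $570$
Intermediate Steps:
$P = 12$ ($P = \left(-4\right) \left(-3\right) = 12$)
$c{\left(N \right)} = N^{3}$ ($c{\left(N \right)} = N^{2} N = N^{3}$)
$h{\left(z \right)} = -5 + z$
$V{\left(T \right)} = -338$ ($V{\left(T \right)} = - 2 \left(12 + 1\right)^{2} = - 2 \cdot 13^{2} = \left(-2\right) 169 = -338$)
$V{\left(20 \right)} + h{\left(c{\left(1 \right)} \right)} \left(-227\right) = -338 + \left(-5 + 1^{3}\right) \left(-227\right) = -338 + \left(-5 + 1\right) \left(-227\right) = -338 - -908 = -338 + 908 = 570$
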